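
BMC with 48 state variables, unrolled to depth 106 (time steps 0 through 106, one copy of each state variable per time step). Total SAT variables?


BMC unrolls to depth k, creating one copy of each state var for steps 0..k.
Step count = 106 + 1 = 107 (steps 0 through 106)
Vars per step = 48
Total = 48 * 107 = 5136

5136


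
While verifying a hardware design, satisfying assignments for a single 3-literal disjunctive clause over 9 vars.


Step 1: Total=2^9=512
Step 2: Unsat when all 3 false: 2^6=64
Step 3: Sat=512-64=448

448


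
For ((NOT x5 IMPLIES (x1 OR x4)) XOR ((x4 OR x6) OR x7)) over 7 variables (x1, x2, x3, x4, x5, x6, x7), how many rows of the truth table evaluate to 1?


Formula: ((NOT x5 IMPLIES (x1 OR x4)) XOR ((x4 OR x6) OR x7)) over 7 vars (128 rows)
Evaluate each row (x1, x2, x3, x4, x5, x6, x7 as bits, MSB first):
  row 0 [0000000]: ((NOT 0 IMPLIES (0 OR 0)) XOR ((0 OR 0) OR 0)) -> 0
  row 1 [0000001]: ((NOT 0 IMPLIES (0 OR 0)) XOR ((0 OR 0) OR 1)) -> 1
  row 2 [0000010]: ((NOT 0 IMPLIES (0 OR 0)) XOR ((0 OR 1) OR 0)) -> 1
  row 3 [0000011]: ((NOT 0 IMPLIES (0 OR 0)) XOR ((0 OR 1) OR 1)) -> 1
  row 4 [0000100]: ((NOT 1 IMPLIES (0 OR 0)) XOR ((0 OR 0) OR 0)) -> 1
  (every remaining row is evaluated the same way; all 128 results are listed next)
Full result column, 8 rows per line (x1,x2,x3,x4 fixed per line; x5,x6,x7 runs 000..111 left to right):
  rows 0-7 [x1,x2,x3,x4=0000]: 01111000  (ones: 4)
  rows 8-15 [x1,x2,x3,x4=0001]: 00000000  (ones: 0)
  rows 16-23 [x1,x2,x3,x4=0010]: 01111000  (ones: 4)
  rows 24-31 [x1,x2,x3,x4=0011]: 00000000  (ones: 0)
  rows 32-39 [x1,x2,x3,x4=0100]: 01111000  (ones: 4)
  rows 40-47 [x1,x2,x3,x4=0101]: 00000000  (ones: 0)
  rows 48-55 [x1,x2,x3,x4=0110]: 01111000  (ones: 4)
  rows 56-63 [x1,x2,x3,x4=0111]: 00000000  (ones: 0)
  rows 64-71 [x1,x2,x3,x4=1000]: 10001000  (ones: 2)
  rows 72-79 [x1,x2,x3,x4=1001]: 00000000  (ones: 0)
  rows 80-87 [x1,x2,x3,x4=1010]: 10001000  (ones: 2)
  rows 88-95 [x1,x2,x3,x4=1011]: 00000000  (ones: 0)
  rows 96-103 [x1,x2,x3,x4=1100]: 10001000  (ones: 2)
  rows 104-111 [x1,x2,x3,x4=1101]: 00000000  (ones: 0)
  rows 112-119 [x1,x2,x3,x4=1110]: 10001000  (ones: 2)
  rows 120-127 [x1,x2,x3,x4=1111]: 00000000  (ones: 0)
Count of 1-rows = 4+0+4+0+4+0+4+0+2+0+2+0+2+0+2+0 = 24

24


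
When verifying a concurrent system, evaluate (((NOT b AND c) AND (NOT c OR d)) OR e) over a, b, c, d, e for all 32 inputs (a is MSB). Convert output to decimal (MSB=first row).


Formula: (((NOT b AND c) AND (NOT c OR d)) OR e) over a, b, c, d, e (32 rows)
Evaluate each row (bits = a,b,c,d,e, MSB first):
  row 0 [00000]: (((NOT 0 AND 0) AND (NOT 0 OR 0)) OR 0) -> 0
  row 1 [00001]: (((NOT 0 AND 0) AND (NOT 0 OR 0)) OR 1) -> 1
  row 2 [00010]: (((NOT 0 AND 0) AND (NOT 0 OR 1)) OR 0) -> 0
  row 3 [00011]: (((NOT 0 AND 0) AND (NOT 0 OR 1)) OR 1) -> 1
  row 4 [00100]: (((NOT 0 AND 1) AND (NOT 1 OR 0)) OR 0) -> 0
  row 5 [00101]: (((NOT 0 AND 1) AND (NOT 1 OR 0)) OR 1) -> 1
  row 6 [00110]: (((NOT 0 AND 1) AND (NOT 1 OR 1)) OR 0) -> 1
  row 7 [00111]: (((NOT 0 AND 1) AND (NOT 1 OR 1)) OR 1) -> 1
  row 8 [01000]: (((NOT 1 AND 0) AND (NOT 0 OR 0)) OR 0) -> 0
  row 9 [01001]: (((NOT 1 AND 0) AND (NOT 0 OR 0)) OR 1) -> 1
  row 10 [01010]: (((NOT 1 AND 0) AND (NOT 0 OR 1)) OR 0) -> 0
  row 11 [01011]: (((NOT 1 AND 0) AND (NOT 0 OR 1)) OR 1) -> 1
  row 12 [01100]: (((NOT 1 AND 1) AND (NOT 1 OR 0)) OR 0) -> 0
  row 13 [01101]: (((NOT 1 AND 1) AND (NOT 1 OR 0)) OR 1) -> 1
  row 14 [01110]: (((NOT 1 AND 1) AND (NOT 1 OR 1)) OR 0) -> 0
  row 15 [01111]: (((NOT 1 AND 1) AND (NOT 1 OR 1)) OR 1) -> 1
  row 16 [10000]: (((NOT 0 AND 0) AND (NOT 0 OR 0)) OR 0) -> 0
  row 17 [10001]: (((NOT 0 AND 0) AND (NOT 0 OR 0)) OR 1) -> 1
  row 18 [10010]: (((NOT 0 AND 0) AND (NOT 0 OR 1)) OR 0) -> 0
  row 19 [10011]: (((NOT 0 AND 0) AND (NOT 0 OR 1)) OR 1) -> 1
  row 20 [10100]: (((NOT 0 AND 1) AND (NOT 1 OR 0)) OR 0) -> 0
  row 21 [10101]: (((NOT 0 AND 1) AND (NOT 1 OR 0)) OR 1) -> 1
  row 22 [10110]: (((NOT 0 AND 1) AND (NOT 1 OR 1)) OR 0) -> 1
  row 23 [10111]: (((NOT 0 AND 1) AND (NOT 1 OR 1)) OR 1) -> 1
  row 24 [11000]: (((NOT 1 AND 0) AND (NOT 0 OR 0)) OR 0) -> 0
  row 25 [11001]: (((NOT 1 AND 0) AND (NOT 0 OR 0)) OR 1) -> 1
  row 26 [11010]: (((NOT 1 AND 0) AND (NOT 0 OR 1)) OR 0) -> 0
  row 27 [11011]: (((NOT 1 AND 0) AND (NOT 0 OR 1)) OR 1) -> 1
  row 28 [11100]: (((NOT 1 AND 1) AND (NOT 1 OR 0)) OR 0) -> 0
  row 29 [11101]: (((NOT 1 AND 1) AND (NOT 1 OR 0)) OR 1) -> 1
  row 30 [11110]: (((NOT 1 AND 1) AND (NOT 1 OR 1)) OR 0) -> 0
  row 31 [11111]: (((NOT 1 AND 1) AND (NOT 1 OR 1)) OR 1) -> 1
Full result column, 4 rows per line (a,b,c fixed per line; d,e runs 00..11 left to right):
  rows 0-3 [a,b,c=000]: 0101  = hex 5
  rows 4-7 [a,b,c=001]: 0111  = hex 7
  rows 8-11 [a,b,c=010]: 0101  = hex 5
  rows 12-15 [a,b,c=011]: 0101  = hex 5
  rows 16-19 [a,b,c=100]: 0101  = hex 5
  rows 20-23 [a,b,c=101]: 0111  = hex 7
  rows 24-27 [a,b,c=110]: 0101  = hex 5
  rows 28-31 [a,b,c=111]: 0101  = hex 5
Output column (row 0 .. row 31) = 01010111010101010101011101010101
Output column grouped in 4s = 0101 0111 0101 0101 0101 0111 0101 0101 = 0x57555755
Convert to decimal digit by digit (value = value*16 + digit):
  5 -> 5
  5*16 + 7 = 87
  87*16 + 5 = 1397
  1397*16 + 5 = 22357
  22357*16 + 5 = 357717
  357717*16 + 7 = 5723479
  5723479*16 + 5 = 91575669
  91575669*16 + 5 = 1465210709
Decimal = 1465210709

1465210709


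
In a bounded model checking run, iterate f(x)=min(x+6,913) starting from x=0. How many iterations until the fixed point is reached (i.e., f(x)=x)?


Step 1: x=0, cap=913, increment=6
Step 2: x grows by 6 each step until capped at 913; fixed point is x=913
Step 3: iterations = ceil(913/6) = 153

153


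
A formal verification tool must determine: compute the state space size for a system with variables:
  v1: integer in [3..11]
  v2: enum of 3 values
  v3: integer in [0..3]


State space = product of domain sizes of all variables.
Domain sizes:
  v1 (integer in [3..11]): 9
  v2 (enum of 3 values): 3
  v3 (integer in [0..3]): 4
Product = 9 * 3 * 4 = 108

108


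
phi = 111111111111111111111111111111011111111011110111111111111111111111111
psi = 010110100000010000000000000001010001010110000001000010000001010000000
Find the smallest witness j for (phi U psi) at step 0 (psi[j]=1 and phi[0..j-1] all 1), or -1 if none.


(phi U psi) at 0: need smallest j with psi[j]=1 and phi[i]=1 for all i in [0,j).
Scan from step 0:
  step 0: phi=1, psi=0 -> continue
  step 1: psi=1 and phi held for [0,1) -> witness found
Witness step = 1

1


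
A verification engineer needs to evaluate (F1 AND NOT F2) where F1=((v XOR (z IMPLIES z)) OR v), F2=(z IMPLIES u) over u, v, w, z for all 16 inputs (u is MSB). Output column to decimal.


F1 = ((v XOR (z IMPLIES z)) OR v)
F2 = (z IMPLIES u)
Counterexample to F1=>F2 is where F1=1 and F2=0.
Evaluate each row (bits = u,v,w,z, MSB first):
  row 0 [0000]: F1=1 F2=1 -> F1&~F2 -> 0
  row 1 [0001]: F1=1 F2=0 -> F1&~F2 -> 1
  row 2 [0010]: F1=1 F2=1 -> F1&~F2 -> 0
  row 3 [0011]: F1=1 F2=0 -> F1&~F2 -> 1
  row 4 [0100]: F1=1 F2=1 -> F1&~F2 -> 0
  row 5 [0101]: F1=1 F2=0 -> F1&~F2 -> 1
  row 6 [0110]: F1=1 F2=1 -> F1&~F2 -> 0
  row 7 [0111]: F1=1 F2=0 -> F1&~F2 -> 1
  row 8 [1000]: F1=1 F2=1 -> F1&~F2 -> 0
  row 9 [1001]: F1=1 F2=1 -> F1&~F2 -> 0
  row 10 [1010]: F1=1 F2=1 -> F1&~F2 -> 0
  row 11 [1011]: F1=1 F2=1 -> F1&~F2 -> 0
  row 12 [1100]: F1=1 F2=1 -> F1&~F2 -> 0
  row 13 [1101]: F1=1 F2=1 -> F1&~F2 -> 0
  row 14 [1110]: F1=1 F2=1 -> F1&~F2 -> 0
  row 15 [1111]: F1=1 F2=1 -> F1&~F2 -> 0
Full result column, 4 rows per line (u,v fixed per line; w,z runs 00..11 left to right):
  rows 0-3 [u,v=00]: 0101  = hex 5
  rows 4-7 [u,v=01]: 0101  = hex 5
  rows 8-11 [u,v=10]: 0000  = hex 0
  rows 12-15 [u,v=11]: 0000  = hex 0
Counterexample vector (row 0 .. row 15) = 0101010100000000
Output column grouped in 4s = 0101 0101 0000 0000 = 0x5500
Convert to decimal digit by digit (value = value*16 + digit):
  5 -> 5
  5*16 + 5 = 85
  85*16 + 0 = 1360
  1360*16 + 0 = 21760
Decimal = 21760

21760


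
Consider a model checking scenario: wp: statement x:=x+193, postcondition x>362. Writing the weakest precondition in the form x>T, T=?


Formula: wp(x:=E, P) = P[E/x] (substitute E for x in postcondition)
Step 1: Postcondition: x>362
Step 2: Substitute x+193 for x: x+193>362
Step 3: Solve for x: x > 362-193 = 169

169


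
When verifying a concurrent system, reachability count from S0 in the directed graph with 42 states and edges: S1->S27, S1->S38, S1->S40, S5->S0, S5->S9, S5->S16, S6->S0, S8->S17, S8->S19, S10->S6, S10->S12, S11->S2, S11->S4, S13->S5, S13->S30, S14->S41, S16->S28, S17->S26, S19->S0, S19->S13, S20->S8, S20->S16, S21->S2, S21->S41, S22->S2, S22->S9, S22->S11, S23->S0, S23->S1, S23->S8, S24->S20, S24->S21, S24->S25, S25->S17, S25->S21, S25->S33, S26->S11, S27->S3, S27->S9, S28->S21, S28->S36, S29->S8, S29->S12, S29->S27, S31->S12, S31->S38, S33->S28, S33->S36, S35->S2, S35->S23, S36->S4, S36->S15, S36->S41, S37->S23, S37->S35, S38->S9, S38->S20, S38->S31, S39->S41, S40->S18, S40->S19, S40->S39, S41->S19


BFS from S0:
  layer 0: {S0}
Reachable set: {S0}
Count = 1

1


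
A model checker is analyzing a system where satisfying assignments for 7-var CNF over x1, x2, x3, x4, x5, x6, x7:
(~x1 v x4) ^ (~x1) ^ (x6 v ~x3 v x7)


CNF with 3 clauses over 7 vars (128 assignments).
An assignment satisfies CNF iff every clause has >=1 true literal.
Check each row (bits = x1,x2,x3,x4,x5,x6,x7; clause T/F shown):
  row 0 [0000000]: clauses=TTT -> 1
  row 1 [0000001]: clauses=TTT -> 1
  row 2 [0000010]: clauses=TTT -> 1
  row 3 [0000011]: clauses=TTT -> 1
  row 4 [0000100]: clauses=TTT -> 1
  (every remaining row is evaluated the same way; all 128 results are listed next)
Full result column, 8 rows per line (x1,x2,x3,x4 fixed per line; x5,x6,x7 runs 000..111 left to right):
  rows 0-7 [x1,x2,x3,x4=0000]: 11111111  (ones: 8)
  rows 8-15 [x1,x2,x3,x4=0001]: 11111111  (ones: 8)
  rows 16-23 [x1,x2,x3,x4=0010]: 01110111  (ones: 6)
  rows 24-31 [x1,x2,x3,x4=0011]: 01110111  (ones: 6)
  rows 32-39 [x1,x2,x3,x4=0100]: 11111111  (ones: 8)
  rows 40-47 [x1,x2,x3,x4=0101]: 11111111  (ones: 8)
  rows 48-55 [x1,x2,x3,x4=0110]: 01110111  (ones: 6)
  rows 56-63 [x1,x2,x3,x4=0111]: 01110111  (ones: 6)
  rows 64-71 [x1,x2,x3,x4=1000]: 00000000  (ones: 0)
  rows 72-79 [x1,x2,x3,x4=1001]: 00000000  (ones: 0)
  rows 80-87 [x1,x2,x3,x4=1010]: 00000000  (ones: 0)
  rows 88-95 [x1,x2,x3,x4=1011]: 00000000  (ones: 0)
  rows 96-103 [x1,x2,x3,x4=1100]: 00000000  (ones: 0)
  rows 104-111 [x1,x2,x3,x4=1101]: 00000000  (ones: 0)
  rows 112-119 [x1,x2,x3,x4=1110]: 00000000  (ones: 0)
  rows 120-127 [x1,x2,x3,x4=1111]: 00000000  (ones: 0)
Satisfying assignments = 8+8+6+6+8+8+6+6+0+0+0+0+0+0+0+0 = 56

56


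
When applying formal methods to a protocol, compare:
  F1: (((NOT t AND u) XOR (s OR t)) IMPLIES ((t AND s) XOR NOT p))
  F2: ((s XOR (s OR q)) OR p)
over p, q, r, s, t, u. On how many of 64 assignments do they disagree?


F1 = (((NOT t AND u) XOR (s OR t)) IMPLIES ((t AND s) XOR NOT p))
F2 = ((s XOR (s OR q)) OR p)
Evaluate both on each of 64 rows (bits = p,q,r,s,t,u):
  row 0 [000000]: F1=1 F2=0 (differ) -> 1
  row 1 [000001]: F1=1 F2=0 (differ) -> 1
  row 2 [000010]: F1=1 F2=0 (differ) -> 1
  row 3 [000011]: F1=1 F2=0 (differ) -> 1
  row 4 [000100]: F1=1 F2=0 (differ) -> 1
  (every remaining row is evaluated the same way; all 64 results are listed next)
Full result column, 8 rows per line (p,q,r fixed per line; s,t,u runs 000..111 left to right):
  rows 0-7 [p,q,r=000]: 11111100  (ones: 6)
  rows 8-15 [p,q,r=001]: 11111100  (ones: 6)
  rows 16-23 [p,q,r=010]: 00001100  (ones: 2)
  rows 24-31 [p,q,r=011]: 00001100  (ones: 2)
  rows 32-39 [p,q,r=100]: 01111000  (ones: 4)
  rows 40-47 [p,q,r=101]: 01111000  (ones: 4)
  rows 48-55 [p,q,r=110]: 01111000  (ones: 4)
  rows 56-63 [p,q,r=111]: 01111000  (ones: 4)
Disagreements = 6+6+2+2+4+4+4+4 = 32

32


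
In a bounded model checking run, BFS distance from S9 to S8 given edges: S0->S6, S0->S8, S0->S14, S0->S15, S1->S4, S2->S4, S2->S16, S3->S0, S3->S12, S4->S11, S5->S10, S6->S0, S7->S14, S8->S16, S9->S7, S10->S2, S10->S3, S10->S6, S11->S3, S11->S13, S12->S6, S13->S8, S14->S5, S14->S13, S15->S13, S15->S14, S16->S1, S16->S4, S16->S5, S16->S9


BFS layer-by-layer from S9:
  dist 0: {S9}
  dist 1: {S7}
  dist 2: {S14}
  dist 3: {S5, S13}
  dist 4: {S8, S10}
  -> S8 reached at distance 4
Shortest path length = 4

4


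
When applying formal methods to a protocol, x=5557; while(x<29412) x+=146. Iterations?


Step 1: x goes from 5557 toward 29412 by 146; the body runs while x<29412, so iterations = ceil((bound-start)/step)
Step 2: Distance=23855
Step 3: ceil(23855/146)=164

164


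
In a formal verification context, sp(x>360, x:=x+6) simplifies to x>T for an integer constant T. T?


Formula: sp(P, x:=E) = exists old_x. (x = E[old_x/x]) AND P[old_x/x] (old_x is the value of x before the assignment; eliminate old_x by solving x = E[old_x/x] for old_x)
Step 1: Precondition P: x>360, i.e. old_x > 360
Step 2: Assignment gives x = old_x + 6, so old_x = x - 6
Step 3: Substitute into P: x - 6 > 360
Step 4: Simplify: x > 360+6 = 366

366


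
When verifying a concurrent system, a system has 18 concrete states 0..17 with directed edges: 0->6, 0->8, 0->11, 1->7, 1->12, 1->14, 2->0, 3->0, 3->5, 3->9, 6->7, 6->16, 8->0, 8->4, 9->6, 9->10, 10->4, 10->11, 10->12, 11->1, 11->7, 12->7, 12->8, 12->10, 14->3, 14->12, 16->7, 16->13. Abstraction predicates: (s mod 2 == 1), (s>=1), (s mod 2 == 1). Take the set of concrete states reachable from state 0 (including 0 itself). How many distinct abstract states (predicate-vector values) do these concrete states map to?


BFS from 0:
Concrete reachable: {0, 1, 3, 4, 5, 6, 7, 8, 9, 10, 11, 12, 13, 14, 16}
Abstract via predicates (s mod 2 == 1), (s>=1), (s mod 2 == 1):
  (0,0,0) <- {0}
  (0,1,0) <- {4, 6, 8, 10, 12, 14, 16}
  (1,1,1) <- {1, 3, 5, 7, 9, 11, 13}
Distinct abstract states = 3

3


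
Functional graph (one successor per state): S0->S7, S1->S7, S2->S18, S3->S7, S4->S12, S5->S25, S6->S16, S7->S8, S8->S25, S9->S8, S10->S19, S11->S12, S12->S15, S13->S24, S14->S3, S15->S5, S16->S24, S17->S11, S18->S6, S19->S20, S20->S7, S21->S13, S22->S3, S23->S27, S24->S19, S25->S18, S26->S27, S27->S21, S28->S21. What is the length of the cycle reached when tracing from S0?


Trace from S0 until a state repeats:
  S0 -> S7 -> S8 -> S25 -> S18 -> S6 -> S16 -> S24 -> S19 -> S20 -> S7
S7 first seen at step 1, revisited at step 10.
Cycle length = 10 - 1 = 9

9


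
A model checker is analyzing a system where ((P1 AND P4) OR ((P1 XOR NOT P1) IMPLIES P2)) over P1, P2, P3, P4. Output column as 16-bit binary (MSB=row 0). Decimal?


Formula: ((P1 AND P4) OR ((P1 XOR NOT P1) IMPLIES P2)) over P1, P2, P3, P4 (16 rows)
Evaluate each row (bits = P1,P2,P3,P4, MSB first):
  row 0 [0000]: ((0 AND 0) OR ((0 XOR NOT 0) IMPLIES 0)) -> 0
  row 1 [0001]: ((0 AND 1) OR ((0 XOR NOT 0) IMPLIES 0)) -> 0
  row 2 [0010]: ((0 AND 0) OR ((0 XOR NOT 0) IMPLIES 0)) -> 0
  row 3 [0011]: ((0 AND 1) OR ((0 XOR NOT 0) IMPLIES 0)) -> 0
  row 4 [0100]: ((0 AND 0) OR ((0 XOR NOT 0) IMPLIES 1)) -> 1
  row 5 [0101]: ((0 AND 1) OR ((0 XOR NOT 0) IMPLIES 1)) -> 1
  row 6 [0110]: ((0 AND 0) OR ((0 XOR NOT 0) IMPLIES 1)) -> 1
  row 7 [0111]: ((0 AND 1) OR ((0 XOR NOT 0) IMPLIES 1)) -> 1
  row 8 [1000]: ((1 AND 0) OR ((1 XOR NOT 1) IMPLIES 0)) -> 0
  row 9 [1001]: ((1 AND 1) OR ((1 XOR NOT 1) IMPLIES 0)) -> 1
  row 10 [1010]: ((1 AND 0) OR ((1 XOR NOT 1) IMPLIES 0)) -> 0
  row 11 [1011]: ((1 AND 1) OR ((1 XOR NOT 1) IMPLIES 0)) -> 1
  row 12 [1100]: ((1 AND 0) OR ((1 XOR NOT 1) IMPLIES 1)) -> 1
  row 13 [1101]: ((1 AND 1) OR ((1 XOR NOT 1) IMPLIES 1)) -> 1
  row 14 [1110]: ((1 AND 0) OR ((1 XOR NOT 1) IMPLIES 1)) -> 1
  row 15 [1111]: ((1 AND 1) OR ((1 XOR NOT 1) IMPLIES 1)) -> 1
Full result column, 4 rows per line (P1,P2 fixed per line; P3,P4 runs 00..11 left to right):
  rows 0-3 [P1,P2=00]: 0000  = hex 0
  rows 4-7 [P1,P2=01]: 1111  = hex F
  rows 8-11 [P1,P2=10]: 0101  = hex 5
  rows 12-15 [P1,P2=11]: 1111  = hex F
Output column (row 0 .. row 15) = 0000111101011111
Output column grouped in 4s = 0000 1111 0101 1111 = 0x0F5F
Convert to decimal digit by digit (value = value*16 + digit):
  0 -> 0
  0*16 + 15 (F) = 15
  15*16 + 5 = 245
  245*16 + 15 (F) = 3935
Decimal = 3935

3935


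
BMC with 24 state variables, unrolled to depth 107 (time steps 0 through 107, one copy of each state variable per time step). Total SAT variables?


BMC unrolls to depth k, creating one copy of each state var for steps 0..k.
Step count = 107 + 1 = 108 (steps 0 through 107)
Vars per step = 24
Total = 24 * 108 = 2592

2592


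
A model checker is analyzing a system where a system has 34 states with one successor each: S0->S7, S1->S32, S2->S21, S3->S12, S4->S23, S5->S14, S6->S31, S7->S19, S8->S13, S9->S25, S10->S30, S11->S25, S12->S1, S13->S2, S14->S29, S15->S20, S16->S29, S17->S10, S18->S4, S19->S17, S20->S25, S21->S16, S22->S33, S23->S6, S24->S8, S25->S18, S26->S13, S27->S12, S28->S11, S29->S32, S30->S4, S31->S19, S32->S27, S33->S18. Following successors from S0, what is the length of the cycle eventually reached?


Trace from S0 until a state repeats:
  S0 -> S7 -> S19 -> S17 -> S10 -> S30 -> S4 -> S23 -> S6 -> S31 -> S19
S19 first seen at step 2, revisited at step 10.
Cycle length = 10 - 2 = 8

8


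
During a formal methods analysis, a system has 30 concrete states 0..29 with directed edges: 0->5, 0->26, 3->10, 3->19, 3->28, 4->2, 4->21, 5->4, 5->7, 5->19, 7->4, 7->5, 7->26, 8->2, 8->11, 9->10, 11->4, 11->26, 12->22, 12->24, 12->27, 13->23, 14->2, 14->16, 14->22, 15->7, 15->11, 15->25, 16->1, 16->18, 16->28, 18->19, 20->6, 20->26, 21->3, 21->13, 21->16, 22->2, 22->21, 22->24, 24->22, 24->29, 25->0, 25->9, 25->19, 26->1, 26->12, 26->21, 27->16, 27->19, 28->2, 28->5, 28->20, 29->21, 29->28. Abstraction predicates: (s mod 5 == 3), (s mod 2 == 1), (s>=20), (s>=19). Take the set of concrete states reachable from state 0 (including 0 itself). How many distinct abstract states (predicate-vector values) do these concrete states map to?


BFS from 0:
Concrete reachable: {0, 1, 2, 3, 4, 5, 6, 7, 10, 12, 13, 16, 18, 19, 20, 21, 22, 23, 24, 26, 27, 28, 29}
Abstract via predicates (s mod 5 == 3), (s mod 2 == 1), (s>=20), (s>=19):
  (0,0,0,0) <- {0, 2, 4, 6, 10, 12, 16}
  (0,0,1,1) <- {20, 22, 24, 26}
  (0,1,0,0) <- {1, 5, 7}
  (0,1,0,1) <- {19}
  (0,1,1,1) <- {21, 27, 29}
  (1,0,0,0) <- {18}
  (1,0,1,1) <- {28}
  (1,1,0,0) <- {3, 13}
  (1,1,1,1) <- {23}
Distinct abstract states = 9

9


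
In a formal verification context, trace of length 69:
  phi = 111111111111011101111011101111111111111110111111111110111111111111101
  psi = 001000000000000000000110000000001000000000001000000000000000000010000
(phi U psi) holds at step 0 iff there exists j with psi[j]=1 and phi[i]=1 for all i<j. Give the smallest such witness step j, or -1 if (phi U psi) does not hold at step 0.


(phi U psi) at 0: need smallest j with psi[j]=1 and phi[i]=1 for all i in [0,j).
Scan from step 0:
  step 0: phi=1, psi=0 -> continue
  step 1: phi=1, psi=0 -> continue
  step 2: psi=1 and phi held for [0,2) -> witness found
Witness step = 2

2


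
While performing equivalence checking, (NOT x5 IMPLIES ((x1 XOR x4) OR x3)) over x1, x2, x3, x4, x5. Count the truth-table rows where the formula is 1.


Formula: (NOT x5 IMPLIES ((x1 XOR x4) OR x3)) over 5 vars (32 rows)
Evaluate each row (x1, x2, x3, x4, x5 as bits, MSB first):
  row 0 [00000]: (NOT 0 IMPLIES ((0 XOR 0) OR 0)) -> 0
  row 1 [00001]: (NOT 1 IMPLIES ((0 XOR 0) OR 0)) -> 1
  row 2 [00010]: (NOT 0 IMPLIES ((0 XOR 1) OR 0)) -> 1
  row 3 [00011]: (NOT 1 IMPLIES ((0 XOR 1) OR 0)) -> 1
  row 4 [00100]: (NOT 0 IMPLIES ((0 XOR 0) OR 1)) -> 1
  row 5 [00101]: (NOT 1 IMPLIES ((0 XOR 0) OR 1)) -> 1
  row 6 [00110]: (NOT 0 IMPLIES ((0 XOR 1) OR 1)) -> 1
  row 7 [00111]: (NOT 1 IMPLIES ((0 XOR 1) OR 1)) -> 1
  row 8 [01000]: (NOT 0 IMPLIES ((0 XOR 0) OR 0)) -> 0
  row 9 [01001]: (NOT 1 IMPLIES ((0 XOR 0) OR 0)) -> 1
  row 10 [01010]: (NOT 0 IMPLIES ((0 XOR 1) OR 0)) -> 1
  row 11 [01011]: (NOT 1 IMPLIES ((0 XOR 1) OR 0)) -> 1
  row 12 [01100]: (NOT 0 IMPLIES ((0 XOR 0) OR 1)) -> 1
  row 13 [01101]: (NOT 1 IMPLIES ((0 XOR 0) OR 1)) -> 1
  row 14 [01110]: (NOT 0 IMPLIES ((0 XOR 1) OR 1)) -> 1
  row 15 [01111]: (NOT 1 IMPLIES ((0 XOR 1) OR 1)) -> 1
  row 16 [10000]: (NOT 0 IMPLIES ((1 XOR 0) OR 0)) -> 1
  row 17 [10001]: (NOT 1 IMPLIES ((1 XOR 0) OR 0)) -> 1
  row 18 [10010]: (NOT 0 IMPLIES ((1 XOR 1) OR 0)) -> 0
  row 19 [10011]: (NOT 1 IMPLIES ((1 XOR 1) OR 0)) -> 1
  row 20 [10100]: (NOT 0 IMPLIES ((1 XOR 0) OR 1)) -> 1
  row 21 [10101]: (NOT 1 IMPLIES ((1 XOR 0) OR 1)) -> 1
  row 22 [10110]: (NOT 0 IMPLIES ((1 XOR 1) OR 1)) -> 1
  row 23 [10111]: (NOT 1 IMPLIES ((1 XOR 1) OR 1)) -> 1
  row 24 [11000]: (NOT 0 IMPLIES ((1 XOR 0) OR 0)) -> 1
  row 25 [11001]: (NOT 1 IMPLIES ((1 XOR 0) OR 0)) -> 1
  row 26 [11010]: (NOT 0 IMPLIES ((1 XOR 1) OR 0)) -> 0
  row 27 [11011]: (NOT 1 IMPLIES ((1 XOR 1) OR 0)) -> 1
  row 28 [11100]: (NOT 0 IMPLIES ((1 XOR 0) OR 1)) -> 1
  row 29 [11101]: (NOT 1 IMPLIES ((1 XOR 0) OR 1)) -> 1
  row 30 [11110]: (NOT 0 IMPLIES ((1 XOR 1) OR 1)) -> 1
  row 31 [11111]: (NOT 1 IMPLIES ((1 XOR 1) OR 1)) -> 1
Full result column, 8 rows per line (x1,x2 fixed per line; x3,x4,x5 runs 000..111 left to right):
  rows 0-7 [x1,x2=00]: 01111111  (ones: 7)
  rows 8-15 [x1,x2=01]: 01111111  (ones: 7)
  rows 16-23 [x1,x2=10]: 11011111  (ones: 7)
  rows 24-31 [x1,x2=11]: 11011111  (ones: 7)
Count of 1-rows = 7+7+7+7 = 28

28


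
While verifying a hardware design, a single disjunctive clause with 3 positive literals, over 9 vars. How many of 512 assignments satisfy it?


Step 1: Total=2^9=512
Step 2: Unsat when all 3 false: 2^6=64
Step 3: Sat=512-64=448

448


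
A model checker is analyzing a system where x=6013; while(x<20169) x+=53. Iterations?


Step 1: x goes from 6013 toward 20169 by 53; the body runs while x<20169, so iterations = ceil((bound-start)/step)
Step 2: Distance=14156
Step 3: ceil(14156/53)=268

268


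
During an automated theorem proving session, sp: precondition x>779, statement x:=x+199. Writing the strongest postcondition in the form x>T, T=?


Formula: sp(P, x:=E) = exists old_x. (x = E[old_x/x]) AND P[old_x/x] (old_x is the value of x before the assignment; eliminate old_x by solving x = E[old_x/x] for old_x)
Step 1: Precondition P: x>779, i.e. old_x > 779
Step 2: Assignment gives x = old_x + 199, so old_x = x - 199
Step 3: Substitute into P: x - 199 > 779
Step 4: Simplify: x > 779+199 = 978

978


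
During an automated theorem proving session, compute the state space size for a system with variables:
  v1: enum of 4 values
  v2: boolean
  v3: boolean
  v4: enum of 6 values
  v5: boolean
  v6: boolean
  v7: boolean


State space = product of domain sizes of all variables.
Domain sizes:
  v1 (enum of 4 values): 4
  v2 (boolean): 2
  v3 (boolean): 2
  v4 (enum of 6 values): 6
  v5 (boolean): 2
  v6 (boolean): 2
  v7 (boolean): 2
Product = 4 * 2 * 2 * 6 * 2 * 2 * 2 = 768

768


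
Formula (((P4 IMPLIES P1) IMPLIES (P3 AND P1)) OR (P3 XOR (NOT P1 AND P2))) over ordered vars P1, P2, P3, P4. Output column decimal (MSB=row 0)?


Formula: (((P4 IMPLIES P1) IMPLIES (P3 AND P1)) OR (P3 XOR (NOT P1 AND P2))) over P1, P2, P3, P4 (16 rows)
Evaluate each row (bits = P1,P2,P3,P4, MSB first):
  row 0 [0000]: (((0 IMPLIES 0) IMPLIES (0 AND 0)) OR (0 XOR (NOT 0 AND 0))) -> 0
  row 1 [0001]: (((1 IMPLIES 0) IMPLIES (0 AND 0)) OR (0 XOR (NOT 0 AND 0))) -> 1
  row 2 [0010]: (((0 IMPLIES 0) IMPLIES (1 AND 0)) OR (1 XOR (NOT 0 AND 0))) -> 1
  row 3 [0011]: (((1 IMPLIES 0) IMPLIES (1 AND 0)) OR (1 XOR (NOT 0 AND 0))) -> 1
  row 4 [0100]: (((0 IMPLIES 0) IMPLIES (0 AND 0)) OR (0 XOR (NOT 0 AND 1))) -> 1
  row 5 [0101]: (((1 IMPLIES 0) IMPLIES (0 AND 0)) OR (0 XOR (NOT 0 AND 1))) -> 1
  row 6 [0110]: (((0 IMPLIES 0) IMPLIES (1 AND 0)) OR (1 XOR (NOT 0 AND 1))) -> 0
  row 7 [0111]: (((1 IMPLIES 0) IMPLIES (1 AND 0)) OR (1 XOR (NOT 0 AND 1))) -> 1
  row 8 [1000]: (((0 IMPLIES 1) IMPLIES (0 AND 1)) OR (0 XOR (NOT 1 AND 0))) -> 0
  row 9 [1001]: (((1 IMPLIES 1) IMPLIES (0 AND 1)) OR (0 XOR (NOT 1 AND 0))) -> 0
  row 10 [1010]: (((0 IMPLIES 1) IMPLIES (1 AND 1)) OR (1 XOR (NOT 1 AND 0))) -> 1
  row 11 [1011]: (((1 IMPLIES 1) IMPLIES (1 AND 1)) OR (1 XOR (NOT 1 AND 0))) -> 1
  row 12 [1100]: (((0 IMPLIES 1) IMPLIES (0 AND 1)) OR (0 XOR (NOT 1 AND 1))) -> 0
  row 13 [1101]: (((1 IMPLIES 1) IMPLIES (0 AND 1)) OR (0 XOR (NOT 1 AND 1))) -> 0
  row 14 [1110]: (((0 IMPLIES 1) IMPLIES (1 AND 1)) OR (1 XOR (NOT 1 AND 1))) -> 1
  row 15 [1111]: (((1 IMPLIES 1) IMPLIES (1 AND 1)) OR (1 XOR (NOT 1 AND 1))) -> 1
Full result column, 4 rows per line (P1,P2 fixed per line; P3,P4 runs 00..11 left to right):
  rows 0-3 [P1,P2=00]: 0111  = hex 7
  rows 4-7 [P1,P2=01]: 1101  = hex D
  rows 8-11 [P1,P2=10]: 0011  = hex 3
  rows 12-15 [P1,P2=11]: 0011  = hex 3
Output column (row 0 .. row 15) = 0111110100110011
Output column grouped in 4s = 0111 1101 0011 0011 = 0x7D33
Convert to decimal digit by digit (value = value*16 + digit):
  7 -> 7
  7*16 + 13 (D) = 125
  125*16 + 3 = 2003
  2003*16 + 3 = 32051
Decimal = 32051

32051


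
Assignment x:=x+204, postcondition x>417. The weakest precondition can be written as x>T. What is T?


Formula: wp(x:=E, P) = P[E/x] (substitute E for x in postcondition)
Step 1: Postcondition: x>417
Step 2: Substitute x+204 for x: x+204>417
Step 3: Solve for x: x > 417-204 = 213

213


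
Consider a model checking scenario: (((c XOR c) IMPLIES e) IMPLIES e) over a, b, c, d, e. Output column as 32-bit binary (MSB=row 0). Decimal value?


Formula: (((c XOR c) IMPLIES e) IMPLIES e) over a, b, c, d, e (32 rows)
Evaluate each row (bits = a,b,c,d,e, MSB first):
  row 0 [00000]: (((0 XOR 0) IMPLIES 0) IMPLIES 0) -> 0
  row 1 [00001]: (((0 XOR 0) IMPLIES 1) IMPLIES 1) -> 1
  row 2 [00010]: (((0 XOR 0) IMPLIES 0) IMPLIES 0) -> 0
  row 3 [00011]: (((0 XOR 0) IMPLIES 1) IMPLIES 1) -> 1
  row 4 [00100]: (((1 XOR 1) IMPLIES 0) IMPLIES 0) -> 0
  row 5 [00101]: (((1 XOR 1) IMPLIES 1) IMPLIES 1) -> 1
  row 6 [00110]: (((1 XOR 1) IMPLIES 0) IMPLIES 0) -> 0
  row 7 [00111]: (((1 XOR 1) IMPLIES 1) IMPLIES 1) -> 1
  row 8 [01000]: (((0 XOR 0) IMPLIES 0) IMPLIES 0) -> 0
  row 9 [01001]: (((0 XOR 0) IMPLIES 1) IMPLIES 1) -> 1
  row 10 [01010]: (((0 XOR 0) IMPLIES 0) IMPLIES 0) -> 0
  row 11 [01011]: (((0 XOR 0) IMPLIES 1) IMPLIES 1) -> 1
  row 12 [01100]: (((1 XOR 1) IMPLIES 0) IMPLIES 0) -> 0
  row 13 [01101]: (((1 XOR 1) IMPLIES 1) IMPLIES 1) -> 1
  row 14 [01110]: (((1 XOR 1) IMPLIES 0) IMPLIES 0) -> 0
  row 15 [01111]: (((1 XOR 1) IMPLIES 1) IMPLIES 1) -> 1
  row 16 [10000]: (((0 XOR 0) IMPLIES 0) IMPLIES 0) -> 0
  row 17 [10001]: (((0 XOR 0) IMPLIES 1) IMPLIES 1) -> 1
  row 18 [10010]: (((0 XOR 0) IMPLIES 0) IMPLIES 0) -> 0
  row 19 [10011]: (((0 XOR 0) IMPLIES 1) IMPLIES 1) -> 1
  row 20 [10100]: (((1 XOR 1) IMPLIES 0) IMPLIES 0) -> 0
  row 21 [10101]: (((1 XOR 1) IMPLIES 1) IMPLIES 1) -> 1
  row 22 [10110]: (((1 XOR 1) IMPLIES 0) IMPLIES 0) -> 0
  row 23 [10111]: (((1 XOR 1) IMPLIES 1) IMPLIES 1) -> 1
  row 24 [11000]: (((0 XOR 0) IMPLIES 0) IMPLIES 0) -> 0
  row 25 [11001]: (((0 XOR 0) IMPLIES 1) IMPLIES 1) -> 1
  row 26 [11010]: (((0 XOR 0) IMPLIES 0) IMPLIES 0) -> 0
  row 27 [11011]: (((0 XOR 0) IMPLIES 1) IMPLIES 1) -> 1
  row 28 [11100]: (((1 XOR 1) IMPLIES 0) IMPLIES 0) -> 0
  row 29 [11101]: (((1 XOR 1) IMPLIES 1) IMPLIES 1) -> 1
  row 30 [11110]: (((1 XOR 1) IMPLIES 0) IMPLIES 0) -> 0
  row 31 [11111]: (((1 XOR 1) IMPLIES 1) IMPLIES 1) -> 1
Full result column, 4 rows per line (a,b,c fixed per line; d,e runs 00..11 left to right):
  rows 0-3 [a,b,c=000]: 0101  = hex 5
  rows 4-7 [a,b,c=001]: 0101  = hex 5
  rows 8-11 [a,b,c=010]: 0101  = hex 5
  rows 12-15 [a,b,c=011]: 0101  = hex 5
  rows 16-19 [a,b,c=100]: 0101  = hex 5
  rows 20-23 [a,b,c=101]: 0101  = hex 5
  rows 24-27 [a,b,c=110]: 0101  = hex 5
  rows 28-31 [a,b,c=111]: 0101  = hex 5
Output column (row 0 .. row 31) = 01010101010101010101010101010101
Output column grouped in 4s = 0101 0101 0101 0101 0101 0101 0101 0101 = 0x55555555
Convert to decimal digit by digit (value = value*16 + digit):
  5 -> 5
  5*16 + 5 = 85
  85*16 + 5 = 1365
  1365*16 + 5 = 21845
  21845*16 + 5 = 349525
  349525*16 + 5 = 5592405
  5592405*16 + 5 = 89478485
  89478485*16 + 5 = 1431655765
Decimal = 1431655765

1431655765


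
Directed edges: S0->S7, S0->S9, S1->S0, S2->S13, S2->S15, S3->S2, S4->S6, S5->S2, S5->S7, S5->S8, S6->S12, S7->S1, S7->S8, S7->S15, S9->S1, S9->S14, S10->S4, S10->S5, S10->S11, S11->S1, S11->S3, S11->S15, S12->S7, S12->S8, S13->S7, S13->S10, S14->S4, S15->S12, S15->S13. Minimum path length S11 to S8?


BFS layer-by-layer from S11:
  dist 0: {S11}
  dist 1: {S1, S3, S15}
  dist 2: {S0, S2, S12, S13}
  dist 3: {S7, S8, S9, S10}
  -> S8 reached at distance 3
Shortest path length = 3

3


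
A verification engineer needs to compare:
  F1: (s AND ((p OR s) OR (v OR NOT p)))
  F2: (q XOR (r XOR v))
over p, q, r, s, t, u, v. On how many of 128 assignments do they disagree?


F1 = (s AND ((p OR s) OR (v OR NOT p)))
F2 = (q XOR (r XOR v))
Evaluate both on each of 128 rows (bits = p,q,r,s,t,u,v):
  row 0 [0000000]: F1=0 F2=0 -> 0
  row 1 [0000001]: F1=0 F2=1 (differ) -> 1
  row 2 [0000010]: F1=0 F2=0 -> 0
  row 3 [0000011]: F1=0 F2=1 (differ) -> 1
  row 4 [0000100]: F1=0 F2=0 -> 0
  (every remaining row is evaluated the same way; all 128 results are listed next)
Full result column, 8 rows per line (p,q,r,s fixed per line; t,u,v runs 000..111 left to right):
  rows 0-7 [p,q,r,s=0000]: 01010101  (ones: 4)
  rows 8-15 [p,q,r,s=0001]: 10101010  (ones: 4)
  rows 16-23 [p,q,r,s=0010]: 10101010  (ones: 4)
  rows 24-31 [p,q,r,s=0011]: 01010101  (ones: 4)
  rows 32-39 [p,q,r,s=0100]: 10101010  (ones: 4)
  rows 40-47 [p,q,r,s=0101]: 01010101  (ones: 4)
  rows 48-55 [p,q,r,s=0110]: 01010101  (ones: 4)
  rows 56-63 [p,q,r,s=0111]: 10101010  (ones: 4)
  rows 64-71 [p,q,r,s=1000]: 01010101  (ones: 4)
  rows 72-79 [p,q,r,s=1001]: 10101010  (ones: 4)
  rows 80-87 [p,q,r,s=1010]: 10101010  (ones: 4)
  rows 88-95 [p,q,r,s=1011]: 01010101  (ones: 4)
  rows 96-103 [p,q,r,s=1100]: 10101010  (ones: 4)
  rows 104-111 [p,q,r,s=1101]: 01010101  (ones: 4)
  rows 112-119 [p,q,r,s=1110]: 01010101  (ones: 4)
  rows 120-127 [p,q,r,s=1111]: 10101010  (ones: 4)
Disagreements = 4+4+4+4+4+4+4+4+4+4+4+4+4+4+4+4 = 64

64


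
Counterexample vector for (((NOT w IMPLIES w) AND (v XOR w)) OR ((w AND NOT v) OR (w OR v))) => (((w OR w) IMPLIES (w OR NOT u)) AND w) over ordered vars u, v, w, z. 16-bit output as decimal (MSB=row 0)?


F1 = (((NOT w IMPLIES w) AND (v XOR w)) OR ((w AND NOT v) OR (w OR v)))
F2 = (((w OR w) IMPLIES (w OR NOT u)) AND w)
Counterexample to F1=>F2 is where F1=1 and F2=0.
Evaluate each row (bits = u,v,w,z, MSB first):
  row 0 [0000]: F1=0 F2=0 -> F1&~F2 -> 0
  row 1 [0001]: F1=0 F2=0 -> F1&~F2 -> 0
  row 2 [0010]: F1=1 F2=1 -> F1&~F2 -> 0
  row 3 [0011]: F1=1 F2=1 -> F1&~F2 -> 0
  row 4 [0100]: F1=1 F2=0 -> F1&~F2 -> 1
  row 5 [0101]: F1=1 F2=0 -> F1&~F2 -> 1
  row 6 [0110]: F1=1 F2=1 -> F1&~F2 -> 0
  row 7 [0111]: F1=1 F2=1 -> F1&~F2 -> 0
  row 8 [1000]: F1=0 F2=0 -> F1&~F2 -> 0
  row 9 [1001]: F1=0 F2=0 -> F1&~F2 -> 0
  row 10 [1010]: F1=1 F2=1 -> F1&~F2 -> 0
  row 11 [1011]: F1=1 F2=1 -> F1&~F2 -> 0
  row 12 [1100]: F1=1 F2=0 -> F1&~F2 -> 1
  row 13 [1101]: F1=1 F2=0 -> F1&~F2 -> 1
  row 14 [1110]: F1=1 F2=1 -> F1&~F2 -> 0
  row 15 [1111]: F1=1 F2=1 -> F1&~F2 -> 0
Full result column, 4 rows per line (u,v fixed per line; w,z runs 00..11 left to right):
  rows 0-3 [u,v=00]: 0000  = hex 0
  rows 4-7 [u,v=01]: 1100  = hex C
  rows 8-11 [u,v=10]: 0000  = hex 0
  rows 12-15 [u,v=11]: 1100  = hex C
Counterexample vector (row 0 .. row 15) = 0000110000001100
Output column grouped in 4s = 0000 1100 0000 1100 = 0x0C0C
Convert to decimal digit by digit (value = value*16 + digit):
  0 -> 0
  0*16 + 12 (C) = 12
  12*16 + 0 = 192
  192*16 + 12 (C) = 3084
Decimal = 3084

3084


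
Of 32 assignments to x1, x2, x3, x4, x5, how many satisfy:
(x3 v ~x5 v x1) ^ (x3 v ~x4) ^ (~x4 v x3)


CNF with 3 clauses over 5 vars (32 assignments).
An assignment satisfies CNF iff every clause has >=1 true literal.
Check each row (bits = x1,x2,x3,x4,x5; clause T/F shown):
  row 0 [00000]: clauses=TTT -> 1
  row 1 [00001]: clauses=FTT -> 0
  row 2 [00010]: clauses=TFF -> 0
  row 3 [00011]: clauses=FFF -> 0
  row 4 [00100]: clauses=TTT -> 1
  row 5 [00101]: clauses=TTT -> 1
  row 6 [00110]: clauses=TTT -> 1
  row 7 [00111]: clauses=TTT -> 1
  row 8 [01000]: clauses=TTT -> 1
  row 9 [01001]: clauses=FTT -> 0
  row 10 [01010]: clauses=TFF -> 0
  row 11 [01011]: clauses=FFF -> 0
  row 12 [01100]: clauses=TTT -> 1
  row 13 [01101]: clauses=TTT -> 1
  row 14 [01110]: clauses=TTT -> 1
  row 15 [01111]: clauses=TTT -> 1
  row 16 [10000]: clauses=TTT -> 1
  row 17 [10001]: clauses=TTT -> 1
  row 18 [10010]: clauses=TFF -> 0
  row 19 [10011]: clauses=TFF -> 0
  row 20 [10100]: clauses=TTT -> 1
  row 21 [10101]: clauses=TTT -> 1
  row 22 [10110]: clauses=TTT -> 1
  row 23 [10111]: clauses=TTT -> 1
  row 24 [11000]: clauses=TTT -> 1
  row 25 [11001]: clauses=TTT -> 1
  row 26 [11010]: clauses=TFF -> 0
  row 27 [11011]: clauses=TFF -> 0
  row 28 [11100]: clauses=TTT -> 1
  row 29 [11101]: clauses=TTT -> 1
  row 30 [11110]: clauses=TTT -> 1
  row 31 [11111]: clauses=TTT -> 1
Full result column, 8 rows per line (x1,x2 fixed per line; x3,x4,x5 runs 000..111 left to right):
  rows 0-7 [x1,x2=00]: 10001111  (ones: 5)
  rows 8-15 [x1,x2=01]: 10001111  (ones: 5)
  rows 16-23 [x1,x2=10]: 11001111  (ones: 6)
  rows 24-31 [x1,x2=11]: 11001111  (ones: 6)
Satisfying assignments = 5+5+6+6 = 22

22


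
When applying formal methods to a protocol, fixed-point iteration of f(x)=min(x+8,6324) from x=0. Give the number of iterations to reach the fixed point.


Step 1: x=0, cap=6324, increment=8
Step 2: x grows by 8 each step until capped at 6324; fixed point is x=6324
Step 3: iterations = ceil(6324/8) = 791

791


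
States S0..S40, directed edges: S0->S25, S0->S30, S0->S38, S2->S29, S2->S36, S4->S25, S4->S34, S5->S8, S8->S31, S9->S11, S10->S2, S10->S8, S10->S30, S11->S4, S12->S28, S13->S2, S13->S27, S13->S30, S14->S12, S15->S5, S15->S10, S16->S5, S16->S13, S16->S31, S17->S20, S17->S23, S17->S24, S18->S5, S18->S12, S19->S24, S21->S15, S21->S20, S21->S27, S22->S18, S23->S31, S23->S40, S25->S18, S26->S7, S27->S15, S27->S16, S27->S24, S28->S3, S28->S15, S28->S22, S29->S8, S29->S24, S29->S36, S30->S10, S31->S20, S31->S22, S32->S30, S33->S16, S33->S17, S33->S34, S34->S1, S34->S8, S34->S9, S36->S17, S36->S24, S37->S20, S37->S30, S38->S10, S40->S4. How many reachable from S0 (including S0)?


BFS from S0:
  layer 0: {S0}
  layer 1: {S25, S30, S38}
  layer 2: {S10, S18}
  layer 3: {S2, S5, S8, S12}
  layer 4: {S28, S29, S31, S36}
  layer 5: {S3, S15, S17, S20, S22, S24}
  layer 6: {S23}
  layer 7: {S40}
  layer 8: {S4}
  layer 9: {S34}
  layer 10: {S1, S9}
  layer 11: {S11}
Reachable set: {S0, S1, S2, S3, S4, S5, S8, S9, S10, S11, S12, S15, S17, S18, S20, S22, S23, S24, S25, S28, S29, S30, S31, S34, S36, S38, S40}
Count = 27

27


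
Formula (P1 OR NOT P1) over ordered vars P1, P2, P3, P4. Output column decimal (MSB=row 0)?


Formula: (P1 OR NOT P1) over P1, P2, P3, P4 (16 rows)
Evaluate each row (bits = P1,P2,P3,P4, MSB first):
  row 0 [0000]: (0 OR NOT 0) -> 1
  row 1 [0001]: (0 OR NOT 0) -> 1
  row 2 [0010]: (0 OR NOT 0) -> 1
  row 3 [0011]: (0 OR NOT 0) -> 1
  row 4 [0100]: (0 OR NOT 0) -> 1
  row 5 [0101]: (0 OR NOT 0) -> 1
  row 6 [0110]: (0 OR NOT 0) -> 1
  row 7 [0111]: (0 OR NOT 0) -> 1
  row 8 [1000]: (1 OR NOT 1) -> 1
  row 9 [1001]: (1 OR NOT 1) -> 1
  row 10 [1010]: (1 OR NOT 1) -> 1
  row 11 [1011]: (1 OR NOT 1) -> 1
  row 12 [1100]: (1 OR NOT 1) -> 1
  row 13 [1101]: (1 OR NOT 1) -> 1
  row 14 [1110]: (1 OR NOT 1) -> 1
  row 15 [1111]: (1 OR NOT 1) -> 1
Full result column, 4 rows per line (P1,P2 fixed per line; P3,P4 runs 00..11 left to right):
  rows 0-3 [P1,P2=00]: 1111  = hex F
  rows 4-7 [P1,P2=01]: 1111  = hex F
  rows 8-11 [P1,P2=10]: 1111  = hex F
  rows 12-15 [P1,P2=11]: 1111  = hex F
Output column (row 0 .. row 15) = 1111111111111111
Output column grouped in 4s = 1111 1111 1111 1111 = 0xFFFF
Convert to decimal digit by digit (value = value*16 + digit):
  F -> 15
  15*16 + 15 (F) = 255
  255*16 + 15 (F) = 4095
  4095*16 + 15 (F) = 65535
Decimal = 65535

65535


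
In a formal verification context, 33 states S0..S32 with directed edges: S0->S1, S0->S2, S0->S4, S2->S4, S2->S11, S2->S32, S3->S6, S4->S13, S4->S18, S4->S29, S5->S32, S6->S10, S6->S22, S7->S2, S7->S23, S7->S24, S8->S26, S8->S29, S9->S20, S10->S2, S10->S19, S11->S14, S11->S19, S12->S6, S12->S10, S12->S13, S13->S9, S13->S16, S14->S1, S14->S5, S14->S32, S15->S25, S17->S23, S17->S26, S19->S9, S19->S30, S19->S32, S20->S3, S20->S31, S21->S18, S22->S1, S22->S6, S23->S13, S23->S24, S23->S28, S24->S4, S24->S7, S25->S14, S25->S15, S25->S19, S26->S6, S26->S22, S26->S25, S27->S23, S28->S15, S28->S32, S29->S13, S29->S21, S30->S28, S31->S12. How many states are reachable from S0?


BFS from S0:
  layer 0: {S0}
  layer 1: {S1, S2, S4}
  layer 2: {S11, S13, S18, S29, S32}
  layer 3: {S9, S14, S16, S19, S21}
  layer 4: {S5, S20, S30}
  layer 5: {S3, S28, S31}
  layer 6: {S6, S12, S15}
  layer 7: {S10, S22, S25}
Reachable set: {S0, S1, S2, S3, S4, S5, S6, S9, S10, S11, S12, S13, S14, S15, S16, S18, S19, S20, S21, S22, S25, S28, S29, S30, S31, S32}
Count = 26

26


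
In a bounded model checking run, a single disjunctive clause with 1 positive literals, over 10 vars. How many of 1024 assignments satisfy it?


Step 1: Total=2^10=1024
Step 2: Unsat when all 1 false: 2^9=512
Step 3: Sat=1024-512=512

512


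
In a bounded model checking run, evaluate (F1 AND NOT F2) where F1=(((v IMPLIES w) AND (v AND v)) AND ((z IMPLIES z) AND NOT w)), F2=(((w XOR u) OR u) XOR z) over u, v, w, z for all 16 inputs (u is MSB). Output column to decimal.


F1 = (((v IMPLIES w) AND (v AND v)) AND ((z IMPLIES z) AND NOT w))
F2 = (((w XOR u) OR u) XOR z)
Counterexample to F1=>F2 is where F1=1 and F2=0.
Evaluate each row (bits = u,v,w,z, MSB first):
  row 0 [0000]: F1=0 F2=0 -> F1&~F2 -> 0
  row 1 [0001]: F1=0 F2=1 -> F1&~F2 -> 0
  row 2 [0010]: F1=0 F2=1 -> F1&~F2 -> 0
  row 3 [0011]: F1=0 F2=0 -> F1&~F2 -> 0
  row 4 [0100]: F1=0 F2=0 -> F1&~F2 -> 0
  row 5 [0101]: F1=0 F2=1 -> F1&~F2 -> 0
  row 6 [0110]: F1=0 F2=1 -> F1&~F2 -> 0
  row 7 [0111]: F1=0 F2=0 -> F1&~F2 -> 0
  row 8 [1000]: F1=0 F2=1 -> F1&~F2 -> 0
  row 9 [1001]: F1=0 F2=0 -> F1&~F2 -> 0
  row 10 [1010]: F1=0 F2=1 -> F1&~F2 -> 0
  row 11 [1011]: F1=0 F2=0 -> F1&~F2 -> 0
  row 12 [1100]: F1=0 F2=1 -> F1&~F2 -> 0
  row 13 [1101]: F1=0 F2=0 -> F1&~F2 -> 0
  row 14 [1110]: F1=0 F2=1 -> F1&~F2 -> 0
  row 15 [1111]: F1=0 F2=0 -> F1&~F2 -> 0
Full result column, 4 rows per line (u,v fixed per line; w,z runs 00..11 left to right):
  rows 0-3 [u,v=00]: 0000  = hex 0
  rows 4-7 [u,v=01]: 0000  = hex 0
  rows 8-11 [u,v=10]: 0000  = hex 0
  rows 12-15 [u,v=11]: 0000  = hex 0
Counterexample vector (row 0 .. row 15) = 0000000000000000
Output column grouped in 4s = 0000 0000 0000 0000 = 0x0000
Convert to decimal digit by digit (value = value*16 + digit):
  0 -> 0
  0*16 + 0 = 0
  0*16 + 0 = 0
  0*16 + 0 = 0
Decimal = 0

0


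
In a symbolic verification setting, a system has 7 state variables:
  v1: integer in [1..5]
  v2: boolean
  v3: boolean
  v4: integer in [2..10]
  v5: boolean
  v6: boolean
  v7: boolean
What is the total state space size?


State space = product of domain sizes of all variables.
Domain sizes:
  v1 (integer in [1..5]): 5
  v2 (boolean): 2
  v3 (boolean): 2
  v4 (integer in [2..10]): 9
  v5 (boolean): 2
  v6 (boolean): 2
  v7 (boolean): 2
Product = 5 * 2 * 2 * 9 * 2 * 2 * 2 = 1440

1440


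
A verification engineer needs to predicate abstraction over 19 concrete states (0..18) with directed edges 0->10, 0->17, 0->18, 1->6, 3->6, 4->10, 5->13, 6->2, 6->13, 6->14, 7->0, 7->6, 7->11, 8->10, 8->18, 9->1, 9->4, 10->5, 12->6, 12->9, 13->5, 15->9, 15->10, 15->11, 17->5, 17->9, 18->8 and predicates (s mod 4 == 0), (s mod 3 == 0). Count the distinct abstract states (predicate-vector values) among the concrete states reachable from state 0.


BFS from 0:
Concrete reachable: {0, 1, 2, 4, 5, 6, 8, 9, 10, 13, 14, 17, 18}
Abstract via predicates (s mod 4 == 0), (s mod 3 == 0):
  (0,0) <- {1, 2, 5, 10, 13, 14, 17}
  (0,1) <- {6, 9, 18}
  (1,0) <- {4, 8}
  (1,1) <- {0}
Distinct abstract states = 4

4
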